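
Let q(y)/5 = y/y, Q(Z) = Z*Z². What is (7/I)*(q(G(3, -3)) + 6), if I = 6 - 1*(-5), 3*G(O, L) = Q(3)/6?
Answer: 7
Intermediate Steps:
Q(Z) = Z³
G(O, L) = 3/2 (G(O, L) = (3³/6)/3 = (27*(⅙))/3 = (⅓)*(9/2) = 3/2)
q(y) = 5 (q(y) = 5*(y/y) = 5*1 = 5)
I = 11 (I = 6 + 5 = 11)
(7/I)*(q(G(3, -3)) + 6) = (7/11)*(5 + 6) = ((1/11)*7)*11 = (7/11)*11 = 7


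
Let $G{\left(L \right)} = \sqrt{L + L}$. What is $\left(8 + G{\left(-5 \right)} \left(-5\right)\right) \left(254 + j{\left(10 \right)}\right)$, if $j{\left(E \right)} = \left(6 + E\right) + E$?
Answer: $2240 - 1400 i \sqrt{10} \approx 2240.0 - 4427.2 i$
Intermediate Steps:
$G{\left(L \right)} = \sqrt{2} \sqrt{L}$ ($G{\left(L \right)} = \sqrt{2 L} = \sqrt{2} \sqrt{L}$)
$j{\left(E \right)} = 6 + 2 E$
$\left(8 + G{\left(-5 \right)} \left(-5\right)\right) \left(254 + j{\left(10 \right)}\right) = \left(8 + \sqrt{2} \sqrt{-5} \left(-5\right)\right) \left(254 + \left(6 + 2 \cdot 10\right)\right) = \left(8 + \sqrt{2} i \sqrt{5} \left(-5\right)\right) \left(254 + \left(6 + 20\right)\right) = \left(8 + i \sqrt{10} \left(-5\right)\right) \left(254 + 26\right) = \left(8 - 5 i \sqrt{10}\right) 280 = 2240 - 1400 i \sqrt{10}$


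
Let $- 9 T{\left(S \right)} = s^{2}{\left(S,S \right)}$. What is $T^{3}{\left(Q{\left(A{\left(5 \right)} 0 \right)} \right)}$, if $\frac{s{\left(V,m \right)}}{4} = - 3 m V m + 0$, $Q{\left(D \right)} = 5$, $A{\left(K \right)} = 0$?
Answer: $-15625000000000000$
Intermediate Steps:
$s{\left(V,m \right)} = - 12 V m^{2}$ ($s{\left(V,m \right)} = 4 \left(- 3 m V m + 0\right) = 4 \left(- 3 V m m + 0\right) = 4 \left(- 3 V m^{2} + 0\right) = 4 \left(- 3 V m^{2}\right) = - 12 V m^{2}$)
$T{\left(S \right)} = - 16 S^{6}$ ($T{\left(S \right)} = - \frac{\left(- 12 S S^{2}\right)^{2}}{9} = - \frac{\left(- 12 S^{3}\right)^{2}}{9} = - \frac{144 S^{6}}{9} = - 16 S^{6}$)
$T^{3}{\left(Q{\left(A{\left(5 \right)} 0 \right)} \right)} = \left(- 16 \cdot 5^{6}\right)^{3} = \left(\left(-16\right) 15625\right)^{3} = \left(-250000\right)^{3} = -15625000000000000$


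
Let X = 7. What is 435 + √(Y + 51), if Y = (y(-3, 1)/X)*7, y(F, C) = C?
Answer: 435 + 2*√13 ≈ 442.21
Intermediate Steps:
Y = 1 (Y = (1/7)*7 = (1*(⅐))*7 = (⅐)*7 = 1)
435 + √(Y + 51) = 435 + √(1 + 51) = 435 + √52 = 435 + 2*√13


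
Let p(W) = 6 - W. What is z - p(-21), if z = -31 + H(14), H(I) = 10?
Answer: -48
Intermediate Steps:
z = -21 (z = -31 + 10 = -21)
z - p(-21) = -21 - (6 - 1*(-21)) = -21 - (6 + 21) = -21 - 1*27 = -21 - 27 = -48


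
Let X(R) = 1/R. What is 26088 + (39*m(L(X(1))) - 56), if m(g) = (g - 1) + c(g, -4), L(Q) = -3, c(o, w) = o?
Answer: 25759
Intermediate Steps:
m(g) = -1 + 2*g (m(g) = (g - 1) + g = (-1 + g) + g = -1 + 2*g)
26088 + (39*m(L(X(1))) - 56) = 26088 + (39*(-1 + 2*(-3)) - 56) = 26088 + (39*(-1 - 6) - 56) = 26088 + (39*(-7) - 56) = 26088 + (-273 - 56) = 26088 - 329 = 25759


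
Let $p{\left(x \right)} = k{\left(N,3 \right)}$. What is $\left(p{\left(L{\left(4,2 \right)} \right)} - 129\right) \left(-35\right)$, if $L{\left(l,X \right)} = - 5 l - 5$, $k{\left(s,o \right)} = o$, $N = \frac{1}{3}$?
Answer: $4410$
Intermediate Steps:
$N = \frac{1}{3} \approx 0.33333$
$L{\left(l,X \right)} = -5 - 5 l$
$p{\left(x \right)} = 3$
$\left(p{\left(L{\left(4,2 \right)} \right)} - 129\right) \left(-35\right) = \left(3 - 129\right) \left(-35\right) = \left(-126\right) \left(-35\right) = 4410$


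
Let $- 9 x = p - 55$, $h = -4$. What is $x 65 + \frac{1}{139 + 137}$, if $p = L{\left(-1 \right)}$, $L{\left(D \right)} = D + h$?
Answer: $\frac{39867}{92} \approx 433.34$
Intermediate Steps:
$L{\left(D \right)} = -4 + D$ ($L{\left(D \right)} = D - 4 = -4 + D$)
$p = -5$ ($p = -4 - 1 = -5$)
$x = \frac{20}{3}$ ($x = - \frac{-5 - 55}{9} = \left(- \frac{1}{9}\right) \left(-60\right) = \frac{20}{3} \approx 6.6667$)
$x 65 + \frac{1}{139 + 137} = \frac{20}{3} \cdot 65 + \frac{1}{139 + 137} = \frac{1300}{3} + \frac{1}{276} = \frac{39867}{92}$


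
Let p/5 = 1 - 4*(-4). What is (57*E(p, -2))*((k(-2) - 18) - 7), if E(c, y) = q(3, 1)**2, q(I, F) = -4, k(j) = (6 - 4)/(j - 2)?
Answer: -23256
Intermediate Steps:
k(j) = 2/(-2 + j)
p = 85 (p = 5*(1 - 4*(-4)) = 5*(1 + 16) = 5*17 = 85)
E(c, y) = 16 (E(c, y) = (-4)**2 = 16)
(57*E(p, -2))*((k(-2) - 18) - 7) = (57*16)*((2/(-2 - 2) - 18) - 7) = 912*((2/(-4) - 18) - 7) = 912*((2*(-1/4) - 18) - 7) = 912*((-1/2 - 18) - 7) = 912*(-37/2 - 7) = 912*(-51/2) = -23256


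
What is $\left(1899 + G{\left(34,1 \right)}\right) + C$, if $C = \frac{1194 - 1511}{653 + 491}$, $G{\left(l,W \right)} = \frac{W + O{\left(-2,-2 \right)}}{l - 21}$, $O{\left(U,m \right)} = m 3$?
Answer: $\frac{2171699}{1144} \approx 1898.3$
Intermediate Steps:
$O{\left(U,m \right)} = 3 m$
$G{\left(l,W \right)} = \frac{-6 + W}{-21 + l}$ ($G{\left(l,W \right)} = \frac{W + 3 \left(-2\right)}{l - 21} = \frac{W - 6}{-21 + l} = \frac{-6 + W}{-21 + l}$)
$C = - \frac{317}{1144} \approx -0.2771$
$\left(1899 + G{\left(34,1 \right)}\right) + C = \left(1899 + \frac{-6 + 1}{-21 + 34}\right) - \frac{317}{1144} = \left(1899 + \frac{1}{13} \left(-5\right)\right) - \frac{317}{1144} = \left(1899 - \frac{5}{13}\right) - \frac{317}{1144} = \frac{24682}{13} - \frac{317}{1144} = \frac{2171699}{1144}$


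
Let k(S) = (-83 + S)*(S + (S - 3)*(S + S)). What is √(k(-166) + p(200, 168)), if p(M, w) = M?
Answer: I*√13929358 ≈ 3732.2*I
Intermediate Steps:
k(S) = (-83 + S)*(S + 2*S*(-3 + S)) (k(S) = (-83 + S)*(S + (-3 + S)*(2*S)) = (-83 + S)*(S + 2*S*(-3 + S)))
√(k(-166) + p(200, 168)) = √(-166*(415 - 171*(-166) + 2*(-166)²) + 200) = √(-166*(415 + 28386 + 2*27556) + 200) = √(-166*(415 + 28386 + 55112) + 200) = √(-166*83913 + 200) = √(-13929558 + 200) = √(-13929358) = I*√13929358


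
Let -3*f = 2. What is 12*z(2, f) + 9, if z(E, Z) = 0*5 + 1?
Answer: 21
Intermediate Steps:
f = -⅔ (f = -⅓*2 = -⅔ ≈ -0.66667)
z(E, Z) = 1 (z(E, Z) = 0 + 1 = 1)
12*z(2, f) + 9 = 12*1 + 9 = 12 + 9 = 21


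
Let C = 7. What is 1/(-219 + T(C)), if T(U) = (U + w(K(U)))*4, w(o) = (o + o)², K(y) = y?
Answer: 1/593 ≈ 0.0016863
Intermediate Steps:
w(o) = 4*o² (w(o) = (2*o)² = 4*o²)
T(U) = 4*U + 16*U² (T(U) = (U + 4*U²)*4 = 4*U + 16*U²)
1/(-219 + T(C)) = 1/(-219 + 4*7*(1 + 4*7)) = 1/(-219 + 4*7*(1 + 28)) = 1/(-219 + 4*7*29) = 1/(-219 + 812) = 1/593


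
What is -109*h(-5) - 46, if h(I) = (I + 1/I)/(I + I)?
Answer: -2567/25 ≈ -102.68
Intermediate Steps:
h(I) = (I + 1/I)/(2*I) (h(I) = (I + 1/I)/((2*I)) = (I + 1/I)*(1/(2*I)) = (I + 1/I)/(2*I))
-109*h(-5) - 46 = -109*(1 + (-5)²)/(2*(-5)²) - 46 = -109*(1 + 25)/(2*25) - 46 = -109*26/(2*25) - 46 = -109*13/25 - 46 = -1417/25 - 46 = -2567/25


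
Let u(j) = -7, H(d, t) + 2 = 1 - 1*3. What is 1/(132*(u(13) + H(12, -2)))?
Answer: -1/1452 ≈ -0.00068871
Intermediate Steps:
H(d, t) = -4 (H(d, t) = -2 + (1 - 1*3) = -2 + (1 - 3) = -2 - 2 = -4)
1/(132*(u(13) + H(12, -2))) = 1/(132*(-7 - 4)) = 1/(132*(-11)) = 1/(-1452) = -1/1452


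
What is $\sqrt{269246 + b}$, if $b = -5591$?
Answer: $9 \sqrt{3255} \approx 513.47$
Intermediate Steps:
$\sqrt{269246 + b} = \sqrt{269246 - 5591} = \sqrt{263655} = 9 \sqrt{3255}$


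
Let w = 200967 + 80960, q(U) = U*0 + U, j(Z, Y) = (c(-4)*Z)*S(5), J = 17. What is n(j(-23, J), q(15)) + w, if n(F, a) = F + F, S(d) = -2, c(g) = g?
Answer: 281559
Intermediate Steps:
j(Z, Y) = 8*Z (j(Z, Y) = -4*Z*(-2) = 8*Z)
q(U) = U (q(U) = 0 + U = U)
n(F, a) = 2*F
w = 281927
n(j(-23, J), q(15)) + w = 2*(8*(-23)) + 281927 = 2*(-184) + 281927 = -368 + 281927 = 281559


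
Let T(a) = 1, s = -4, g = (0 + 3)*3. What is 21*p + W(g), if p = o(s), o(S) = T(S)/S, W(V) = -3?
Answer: -33/4 ≈ -8.2500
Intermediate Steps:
g = 9 (g = 3*3 = 9)
o(S) = 1/S
p = -¼ (p = 1/(-4) = -¼ ≈ -0.25000)
21*p + W(g) = 21*(-¼) - 3 = -21/4 - 3 = -33/4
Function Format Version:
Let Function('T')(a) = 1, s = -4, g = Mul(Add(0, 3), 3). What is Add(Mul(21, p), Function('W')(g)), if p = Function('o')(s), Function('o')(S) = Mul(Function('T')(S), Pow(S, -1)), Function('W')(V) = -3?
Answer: Rational(-33, 4) ≈ -8.2500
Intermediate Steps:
g = 9 (g = Mul(3, 3) = 9)
Function('o')(S) = Pow(S, -1) (Function('o')(S) = Mul(1, Pow(S, -1)) = Pow(S, -1))
p = Rational(-1, 4) (p = Pow(-4, -1) = Rational(-1, 4) ≈ -0.25000)
Add(Mul(21, p), Function('W')(g)) = Add(Mul(21, Rational(-1, 4)), -3) = Add(Rational(-21, 4), -3) = Rational(-33, 4)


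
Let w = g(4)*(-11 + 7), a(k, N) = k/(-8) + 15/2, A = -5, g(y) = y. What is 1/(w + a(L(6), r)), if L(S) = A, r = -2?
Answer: -8/63 ≈ -0.12698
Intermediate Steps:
L(S) = -5
a(k, N) = 15/2 - k/8 (a(k, N) = k*(-1/8) + 15*(1/2) = -k/8 + 15/2 = 15/2 - k/8)
w = -16 (w = 4*(-11 + 7) = 4*(-4) = -16)
1/(w + a(L(6), r)) = 1/(-16 + (15/2 - 1/8*(-5))) = 1/(-16 + (15/2 + 5/8)) = 1/(-16 + 65/8) = 1/(-63/8) = -8/63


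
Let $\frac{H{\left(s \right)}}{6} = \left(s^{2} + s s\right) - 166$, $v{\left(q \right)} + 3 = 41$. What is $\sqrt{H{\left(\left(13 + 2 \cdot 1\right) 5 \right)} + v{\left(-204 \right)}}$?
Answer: $7 \sqrt{1358} \approx 257.96$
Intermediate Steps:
$v{\left(q \right)} = 38$ ($v{\left(q \right)} = -3 + 41 = 38$)
$H{\left(s \right)} = -996 + 12 s^{2}$ ($H{\left(s \right)} = 6 \left(\left(s^{2} + s s\right) - 166\right) = 6 \left(\left(s^{2} + s^{2}\right) - 166\right) = 6 \left(2 s^{2} - 166\right) = 6 \left(-166 + 2 s^{2}\right) = -996 + 12 s^{2}$)
$\sqrt{H{\left(\left(13 + 2 \cdot 1\right) 5 \right)} + v{\left(-204 \right)}} = \sqrt{\left(-996 + 12 \left(\left(13 + 2 \cdot 1\right) 5\right)^{2}\right) + 38} = \sqrt{\left(-996 + 12 \left(\left(13 + 2\right) 5\right)^{2}\right) + 38} = \sqrt{\left(-996 + 12 \left(15 \cdot 5\right)^{2}\right) + 38} = \sqrt{\left(-996 + 12 \cdot 75^{2}\right) + 38} = \sqrt{\left(-996 + 12 \cdot 5625\right) + 38} = \sqrt{\left(-996 + 67500\right) + 38} = \sqrt{66504 + 38} = \sqrt{66542} = 7 \sqrt{1358}$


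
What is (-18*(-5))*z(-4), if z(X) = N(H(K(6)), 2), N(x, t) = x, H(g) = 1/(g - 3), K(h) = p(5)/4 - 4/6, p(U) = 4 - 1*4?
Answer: -270/11 ≈ -24.545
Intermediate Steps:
p(U) = 0 (p(U) = 4 - 4 = 0)
K(h) = -2/3 (K(h) = 0/4 - 4/6 = 0*(1/4) - 4*1/6 = 0 - 2/3 = -2/3)
H(g) = 1/(-3 + g)
z(X) = -3/11 (z(X) = 1/(-3 - 2/3) = 1/(-11/3) = -3/11)
(-18*(-5))*z(-4) = -18*(-5)*(-3/11) = 90*(-3/11) = -270/11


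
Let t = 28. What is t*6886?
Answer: 192808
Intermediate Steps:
t*6886 = 28*6886 = 192808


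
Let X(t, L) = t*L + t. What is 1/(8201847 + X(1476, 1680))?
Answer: 1/10683003 ≈ 9.3607e-8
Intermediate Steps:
X(t, L) = t + L*t (X(t, L) = L*t + t = t + L*t)
1/(8201847 + X(1476, 1680)) = 1/(8201847 + 1476*(1 + 1680)) = 1/(8201847 + 1476*1681) = 1/(8201847 + 2481156) = 1/10683003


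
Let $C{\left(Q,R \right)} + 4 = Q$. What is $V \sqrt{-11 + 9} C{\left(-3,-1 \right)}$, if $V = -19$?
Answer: $133 i \sqrt{2} \approx 188.09 i$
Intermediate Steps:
$C{\left(Q,R \right)} = -4 + Q$
$V \sqrt{-11 + 9} C{\left(-3,-1 \right)} = - 19 \sqrt{-11 + 9} \left(-4 - 3\right) = - 19 \sqrt{-2} \left(-7\right) = - 19 i \sqrt{2} \left(-7\right) = 133 i \sqrt{2}$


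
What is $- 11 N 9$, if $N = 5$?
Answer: $-495$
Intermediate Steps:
$- 11 N 9 = \left(-11\right) 5 \cdot 9 = \left(-55\right) 9 = -495$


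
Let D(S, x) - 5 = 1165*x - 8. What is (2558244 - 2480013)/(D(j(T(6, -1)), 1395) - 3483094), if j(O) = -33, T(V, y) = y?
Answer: -78231/1857922 ≈ -0.042107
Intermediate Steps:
D(S, x) = -3 + 1165*x (D(S, x) = 5 + (1165*x - 8) = 5 + (-8 + 1165*x) = -3 + 1165*x)
(2558244 - 2480013)/(D(j(T(6, -1)), 1395) - 3483094) = (2558244 - 2480013)/((-3 + 1165*1395) - 3483094) = 78231/((-3 + 1625175) - 3483094) = 78231/(1625172 - 3483094) = 78231/(-1857922) = 78231*(-1/1857922) = -78231/1857922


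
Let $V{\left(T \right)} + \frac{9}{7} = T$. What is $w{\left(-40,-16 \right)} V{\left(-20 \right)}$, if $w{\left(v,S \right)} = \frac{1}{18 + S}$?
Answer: $- \frac{149}{14} \approx -10.643$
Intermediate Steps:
$V{\left(T \right)} = - \frac{9}{7} + T$
$w{\left(-40,-16 \right)} V{\left(-20 \right)} = \frac{- \frac{9}{7} - 20}{18 - 16} = \frac{1}{2} \left(- \frac{149}{7}\right) = - \frac{149}{14}$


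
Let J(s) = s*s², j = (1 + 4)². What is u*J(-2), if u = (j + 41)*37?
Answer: -19536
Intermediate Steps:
j = 25 (j = 5² = 25)
J(s) = s³
u = 2442 (u = (25 + 41)*37 = 66*37 = 2442)
u*J(-2) = 2442*(-2)³ = 2442*(-8) = -19536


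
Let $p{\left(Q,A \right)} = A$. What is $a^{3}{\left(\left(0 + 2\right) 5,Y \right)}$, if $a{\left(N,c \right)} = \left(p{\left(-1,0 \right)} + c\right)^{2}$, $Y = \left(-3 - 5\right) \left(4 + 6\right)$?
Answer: $262144000000$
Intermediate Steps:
$Y = -80$ ($Y = \left(-8\right) 10 = -80$)
$a{\left(N,c \right)} = c^{2}$ ($a{\left(N,c \right)} = \left(0 + c\right)^{2} = c^{2}$)
$a^{3}{\left(\left(0 + 2\right) 5,Y \right)} = \left(\left(-80\right)^{2}\right)^{3} = 6400^{3} = 262144000000$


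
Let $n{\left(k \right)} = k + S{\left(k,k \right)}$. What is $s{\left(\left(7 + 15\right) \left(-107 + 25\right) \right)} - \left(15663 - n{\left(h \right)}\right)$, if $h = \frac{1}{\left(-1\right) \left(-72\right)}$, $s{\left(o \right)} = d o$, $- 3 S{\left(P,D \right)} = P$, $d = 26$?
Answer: $- \frac{6757235}{108} \approx -62567.0$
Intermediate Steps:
$S{\left(P,D \right)} = - \frac{P}{3}$
$s{\left(o \right)} = 26 o$
$h = \frac{1}{72} \approx 0.013889$
$n{\left(k \right)} = \frac{2 k}{3}$ ($n{\left(k \right)} = k - \frac{k}{3} = \frac{2 k}{3}$)
$s{\left(\left(7 + 15\right) \left(-107 + 25\right) \right)} - \left(15663 - n{\left(h \right)}\right) = 26 \left(7 + 15\right) \left(-107 + 25\right) - \left(15663 - \frac{2}{3} \cdot \frac{1}{72}\right) = 26 \cdot 22 \left(-82\right) - \left(15663 - \frac{1}{108}\right) = 26 \left(-1804\right) - \left(15663 - \frac{1}{108}\right) = -46904 - \frac{1691603}{108} = - \frac{6757235}{108}$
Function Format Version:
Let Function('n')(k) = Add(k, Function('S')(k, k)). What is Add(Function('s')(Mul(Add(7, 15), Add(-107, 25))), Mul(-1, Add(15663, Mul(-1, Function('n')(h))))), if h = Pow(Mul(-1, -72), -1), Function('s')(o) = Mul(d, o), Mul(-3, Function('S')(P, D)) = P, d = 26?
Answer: Rational(-6757235, 108) ≈ -62567.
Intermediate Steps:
Function('S')(P, D) = Mul(Rational(-1, 3), P)
Function('s')(o) = Mul(26, o)
h = Rational(1, 72) (h = Pow(72, -1) = Rational(1, 72) ≈ 0.013889)
Function('n')(k) = Mul(Rational(2, 3), k) (Function('n')(k) = Add(k, Mul(Rational(-1, 3), k)) = Mul(Rational(2, 3), k))
Add(Function('s')(Mul(Add(7, 15), Add(-107, 25))), Mul(-1, Add(15663, Mul(-1, Function('n')(h))))) = Add(Mul(26, Mul(Add(7, 15), Add(-107, 25))), Mul(-1, Add(15663, Mul(-1, Mul(Rational(2, 3), Rational(1, 72)))))) = Add(Mul(26, Mul(22, -82)), Mul(-1, Add(15663, Mul(-1, Rational(1, 108))))) = Add(Mul(26, -1804), Mul(-1, Add(15663, Rational(-1, 108)))) = Add(-46904, Mul(-1, Rational(1691603, 108))) = Add(-46904, Rational(-1691603, 108)) = Rational(-6757235, 108)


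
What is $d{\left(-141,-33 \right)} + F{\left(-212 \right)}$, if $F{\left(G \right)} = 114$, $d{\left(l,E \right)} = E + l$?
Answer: $-60$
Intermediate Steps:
$d{\left(-141,-33 \right)} + F{\left(-212 \right)} = \left(-33 - 141\right) + 114 = -174 + 114 = -60$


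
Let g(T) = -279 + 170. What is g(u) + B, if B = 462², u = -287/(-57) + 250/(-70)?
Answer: 213335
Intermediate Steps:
u = 584/399 (u = -287*(-1/57) + 250*(-1/70) = 287/57 - 25/7 = 584/399 ≈ 1.4637)
g(T) = -109
B = 213444
g(u) + B = -109 + 213444 = 213335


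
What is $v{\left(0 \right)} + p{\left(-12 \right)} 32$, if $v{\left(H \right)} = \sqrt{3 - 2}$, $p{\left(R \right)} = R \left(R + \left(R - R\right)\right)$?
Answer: $4609$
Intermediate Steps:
$p{\left(R \right)} = R^{2}$ ($p{\left(R \right)} = R \left(R + 0\right) = R R = R^{2}$)
$v{\left(H \right)} = 1$ ($v{\left(H \right)} = \sqrt{1} = 1$)
$v{\left(0 \right)} + p{\left(-12 \right)} 32 = 1 + \left(-12\right)^{2} \cdot 32 = 1 + 144 \cdot 32 = 1 + 4608 = 4609$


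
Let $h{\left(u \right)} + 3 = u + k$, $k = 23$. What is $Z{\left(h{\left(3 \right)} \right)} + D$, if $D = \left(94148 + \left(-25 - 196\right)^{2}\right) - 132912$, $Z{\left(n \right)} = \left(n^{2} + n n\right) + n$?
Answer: $11158$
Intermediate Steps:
$h{\left(u \right)} = 20 + u$ ($h{\left(u \right)} = -3 + \left(u + 23\right) = -3 + \left(23 + u\right) = 20 + u$)
$Z{\left(n \right)} = n + 2 n^{2}$ ($Z{\left(n \right)} = \left(n^{2} + n^{2}\right) + n = 2 n^{2} + n = n + 2 n^{2}$)
$D = 10077$ ($D = \left(94148 + \left(-221\right)^{2}\right) - 132912 = \left(94148 + 48841\right) - 132912 = 142989 - 132912 = 10077$)
$Z{\left(h{\left(3 \right)} \right)} + D = \left(20 + 3\right) \left(1 + 2 \left(20 + 3\right)\right) + 10077 = 23 \left(1 + 2 \cdot 23\right) + 10077 = 23 \left(1 + 46\right) + 10077 = 23 \cdot 47 + 10077 = 1081 + 10077 = 11158$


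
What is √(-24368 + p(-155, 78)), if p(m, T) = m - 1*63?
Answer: I*√24586 ≈ 156.8*I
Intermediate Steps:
p(m, T) = -63 + m (p(m, T) = m - 63 = -63 + m)
√(-24368 + p(-155, 78)) = √(-24368 + (-63 - 155)) = √(-24368 - 218) = √(-24586) = I*√24586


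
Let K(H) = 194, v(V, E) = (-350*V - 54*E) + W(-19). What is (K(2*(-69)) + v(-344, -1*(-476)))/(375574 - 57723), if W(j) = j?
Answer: 94871/317851 ≈ 0.29848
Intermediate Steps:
v(V, E) = -19 - 350*V - 54*E (v(V, E) = (-350*V - 54*E) - 19 = -19 - 350*V - 54*E)
(K(2*(-69)) + v(-344, -1*(-476)))/(375574 - 57723) = (194 + (-19 - 350*(-344) - (-54)*(-476)))/(375574 - 57723) = (194 + (-19 + 120400 - 54*476))/317851 = (194 + (-19 + 120400 - 25704))*(1/317851) = (194 + 94677)*(1/317851) = 94871*(1/317851) = 94871/317851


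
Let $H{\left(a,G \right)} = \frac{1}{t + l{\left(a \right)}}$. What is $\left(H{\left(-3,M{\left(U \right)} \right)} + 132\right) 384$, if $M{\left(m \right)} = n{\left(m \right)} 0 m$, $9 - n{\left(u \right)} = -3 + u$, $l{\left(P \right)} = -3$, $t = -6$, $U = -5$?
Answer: $\frac{151936}{3} \approx 50645.0$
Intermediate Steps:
$n{\left(u \right)} = 12 - u$ ($n{\left(u \right)} = 9 - \left(-3 + u\right) = 12 - u$)
$M{\left(m \right)} = 0$ ($M{\left(m \right)} = \left(12 - m\right) 0 m = 0 m = 0$)
$H{\left(a,G \right)} = - \frac{1}{9}$ ($H{\left(a,G \right)} = \frac{1}{-6 - 3} = \frac{1}{-9} = - \frac{1}{9}$)
$\left(H{\left(-3,M{\left(U \right)} \right)} + 132\right) 384 = \left(- \frac{1}{9} + 132\right) 384 = \frac{1187}{9} \cdot 384 = \frac{151936}{3}$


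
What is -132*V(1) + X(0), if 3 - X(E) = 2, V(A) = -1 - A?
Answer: 265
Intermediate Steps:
X(E) = 1 (X(E) = 3 - 1*2 = 3 - 2 = 1)
-132*V(1) + X(0) = -132*(-1 - 1*1) + 1 = -132*(-1 - 1) + 1 = -132*(-2) + 1 = 264 + 1 = 265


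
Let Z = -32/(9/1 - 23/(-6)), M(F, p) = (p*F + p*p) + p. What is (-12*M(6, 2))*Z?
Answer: 41472/77 ≈ 538.60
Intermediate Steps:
M(F, p) = p + p**2 + F*p (M(F, p) = (F*p + p**2) + p = (p**2 + F*p) + p = p + p**2 + F*p)
Z = -192/77 (Z = -32/(9*1 - 23*(-1/6)) = -32/(9 + 23/6) = -32/77/6 = -32*6/77 = -192/77 ≈ -2.4935)
(-12*M(6, 2))*Z = -24*(1 + 6 + 2)*(-192/77) = -24*9*(-192/77) = -12*18*(-192/77) = -216*(-192/77) = 41472/77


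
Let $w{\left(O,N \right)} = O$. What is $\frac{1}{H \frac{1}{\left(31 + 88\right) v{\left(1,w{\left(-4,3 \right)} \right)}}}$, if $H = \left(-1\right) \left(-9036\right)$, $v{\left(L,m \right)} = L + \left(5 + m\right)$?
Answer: $\frac{119}{4518} \approx 0.026339$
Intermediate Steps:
$v{\left(L,m \right)} = 5 + L + m$
$H = 9036$
$\frac{1}{H \frac{1}{\left(31 + 88\right) v{\left(1,w{\left(-4,3 \right)} \right)}}} = \frac{1}{9036 \frac{1}{\left(31 + 88\right) \left(5 + 1 - 4\right)}} = \frac{1}{9036 \frac{1}{119 \cdot 2}} = \frac{1}{9036 \cdot \frac{1}{238}} = \frac{1}{\frac{4518}{119}} = \frac{119}{4518}$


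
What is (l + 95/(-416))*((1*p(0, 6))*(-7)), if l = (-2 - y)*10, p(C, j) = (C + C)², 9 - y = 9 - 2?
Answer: 0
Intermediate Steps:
y = 2 (y = 9 - (9 - 2) = 9 - 1*7 = 9 - 7 = 2)
p(C, j) = 4*C² (p(C, j) = (2*C)² = 4*C²)
l = -40 (l = (-2 - 1*2)*10 = (-2 - 2)*10 = -4*10 = -40)
(l + 95/(-416))*((1*p(0, 6))*(-7)) = (-40 + 95/(-416))*((1*(4*0²))*(-7)) = (-40 + 95*(-1/416))*((1*(4*0))*(-7)) = (-40 - 95/416)*((1*0)*(-7)) = -0*(-7) = -16735/416*0 = 0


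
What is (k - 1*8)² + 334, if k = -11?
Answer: 695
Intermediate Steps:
(k - 1*8)² + 334 = (-11 - 1*8)² + 334 = (-11 - 8)² + 334 = (-19)² + 334 = 361 + 334 = 695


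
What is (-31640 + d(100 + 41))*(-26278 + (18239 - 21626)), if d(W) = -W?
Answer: 942783365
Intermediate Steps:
(-31640 + d(100 + 41))*(-26278 + (18239 - 21626)) = (-31640 - (100 + 41))*(-26278 + (18239 - 21626)) = (-31640 - 1*141)*(-26278 - 3387) = (-31640 - 141)*(-29665) = -31781*(-29665) = 942783365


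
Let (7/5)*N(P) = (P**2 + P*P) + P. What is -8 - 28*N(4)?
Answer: -728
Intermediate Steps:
N(P) = 5*P/7 + 10*P**2/7 (N(P) = 5*((P**2 + P*P) + P)/7 = 5*((P**2 + P**2) + P)/7 = 5*(2*P**2 + P)/7 = 5*(P + 2*P**2)/7 = 5*P/7 + 10*P**2/7)
-8 - 28*N(4) = -8 - 20*4*(1 + 2*4) = -8 - 20*4*(1 + 8) = -8 - 20*4*9 = -8 - 28*180/7 = -8 - 720 = -728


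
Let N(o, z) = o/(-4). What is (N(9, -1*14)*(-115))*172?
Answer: 44505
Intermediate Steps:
N(o, z) = -o/4 (N(o, z) = o*(-¼) = -o/4)
(N(9, -1*14)*(-115))*172 = (-¼*9*(-115))*172 = -9/4*(-115)*172 = (1035/4)*172 = 44505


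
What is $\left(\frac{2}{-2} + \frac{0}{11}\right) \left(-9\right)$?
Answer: $9$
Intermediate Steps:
$\left(\frac{2}{-2} + \frac{0}{11}\right) \left(-9\right) = \left(2 \left(- \frac{1}{2}\right) + 0 \cdot \frac{1}{11}\right) \left(-9\right) = \left(-1 + 0\right) \left(-9\right) = \left(-1\right) \left(-9\right) = 9$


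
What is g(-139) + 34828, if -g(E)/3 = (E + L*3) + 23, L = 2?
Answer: 35158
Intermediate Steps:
g(E) = -87 - 3*E (g(E) = -3*((E + 2*3) + 23) = -3*((E + 6) + 23) = -3*((6 + E) + 23) = -3*(29 + E) = -87 - 3*E)
g(-139) + 34828 = (-87 - 3*(-139)) + 34828 = (-87 + 417) + 34828 = 330 + 34828 = 35158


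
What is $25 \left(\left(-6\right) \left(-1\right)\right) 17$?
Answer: $2550$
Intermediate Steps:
$25 \left(\left(-6\right) \left(-1\right)\right) 17 = 25 \cdot 6 \cdot 17 = 150 \cdot 17 = 2550$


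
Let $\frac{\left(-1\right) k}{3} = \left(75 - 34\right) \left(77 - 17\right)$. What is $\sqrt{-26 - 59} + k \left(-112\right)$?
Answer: $826560 + i \sqrt{85} \approx 8.2656 \cdot 10^{5} + 9.2195 i$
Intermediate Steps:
$k = -7380$ ($k = - 3 \left(75 - 34\right) \left(77 - 17\right) = - 3 \cdot 41 \cdot 60 = \left(-3\right) 2460 = -7380$)
$\sqrt{-26 - 59} + k \left(-112\right) = \sqrt{-26 - 59} - -826560 = \sqrt{-85} + 826560 = i \sqrt{85} + 826560 = 826560 + i \sqrt{85}$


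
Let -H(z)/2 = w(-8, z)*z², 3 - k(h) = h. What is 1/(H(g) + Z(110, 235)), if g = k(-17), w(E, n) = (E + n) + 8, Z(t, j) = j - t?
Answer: -1/15875 ≈ -6.2992e-5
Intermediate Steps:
k(h) = 3 - h
w(E, n) = 8 + E + n
g = 20 (g = 3 - 1*(-17) = 3 + 17 = 20)
H(z) = -2*z³ (H(z) = -2*(8 - 8 + z)*z² = -2*z*z² = -2*z³)
1/(H(g) + Z(110, 235)) = 1/(-2*20³ + (235 - 1*110)) = 1/(-2*8000 + (235 - 110)) = 1/(-16000 + 125) = 1/(-15875) = -1/15875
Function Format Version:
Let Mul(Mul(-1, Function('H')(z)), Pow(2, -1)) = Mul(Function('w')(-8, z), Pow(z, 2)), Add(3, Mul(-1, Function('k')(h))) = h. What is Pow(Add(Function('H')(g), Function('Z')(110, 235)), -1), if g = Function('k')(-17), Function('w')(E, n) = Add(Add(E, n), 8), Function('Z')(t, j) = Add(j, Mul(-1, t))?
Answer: Rational(-1, 15875) ≈ -6.2992e-5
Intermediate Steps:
Function('k')(h) = Add(3, Mul(-1, h))
Function('w')(E, n) = Add(8, E, n)
g = 20 (g = Add(3, Mul(-1, -17)) = Add(3, 17) = 20)
Function('H')(z) = Mul(-2, Pow(z, 3)) (Function('H')(z) = Mul(-2, Mul(Add(8, -8, z), Pow(z, 2))) = Mul(-2, Mul(z, Pow(z, 2))) = Mul(-2, Pow(z, 3)))
Pow(Add(Function('H')(g), Function('Z')(110, 235)), -1) = Pow(Add(Mul(-2, Pow(20, 3)), Add(235, Mul(-1, 110))), -1) = Pow(Add(Mul(-2, 8000), Add(235, -110)), -1) = Pow(Add(-16000, 125), -1) = Pow(-15875, -1) = Rational(-1, 15875)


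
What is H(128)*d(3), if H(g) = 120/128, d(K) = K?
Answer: 45/16 ≈ 2.8125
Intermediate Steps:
H(g) = 15/16 (H(g) = 120*(1/128) = 15/16)
H(128)*d(3) = (15/16)*3 = 45/16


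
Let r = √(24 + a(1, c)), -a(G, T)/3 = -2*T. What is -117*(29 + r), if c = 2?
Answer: -4095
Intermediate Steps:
a(G, T) = 6*T (a(G, T) = -(-6)*T = 6*T)
r = 6 (r = √(24 + 6*2) = √(24 + 12) = √36 = 6)
-117*(29 + r) = -117*(29 + 6) = -117*35 = -4095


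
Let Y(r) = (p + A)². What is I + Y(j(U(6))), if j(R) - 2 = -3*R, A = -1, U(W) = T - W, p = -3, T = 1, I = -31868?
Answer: -31852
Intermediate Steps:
U(W) = 1 - W
j(R) = 2 - 3*R
Y(r) = 16 (Y(r) = (-3 - 1)² = (-4)² = 16)
I + Y(j(U(6))) = -31868 + 16 = -31852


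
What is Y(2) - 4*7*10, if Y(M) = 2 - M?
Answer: -280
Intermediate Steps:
Y(2) - 4*7*10 = (2 - 1*2) - 4*7*10 = (2 - 2) - 28*10 = 0 - 280 = -280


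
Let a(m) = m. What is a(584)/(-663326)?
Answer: -292/331663 ≈ -0.00088041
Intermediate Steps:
a(584)/(-663326) = 584/(-663326) = 584*(-1/663326) = -292/331663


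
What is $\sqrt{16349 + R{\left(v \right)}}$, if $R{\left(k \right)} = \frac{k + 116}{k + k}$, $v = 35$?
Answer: $\frac{\sqrt{80120670}}{70} \approx 127.87$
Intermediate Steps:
$R{\left(k \right)} = \frac{116 + k}{2 k}$
$\sqrt{16349 + R{\left(v \right)}} = \sqrt{16349 + \frac{116 + 35}{2 \cdot 35}} = \sqrt{16349 + \frac{1}{2} \cdot \frac{1}{35} \cdot 151} = \sqrt{16349 + \frac{151}{70}} = \sqrt{\frac{1144581}{70}} = \frac{\sqrt{80120670}}{70}$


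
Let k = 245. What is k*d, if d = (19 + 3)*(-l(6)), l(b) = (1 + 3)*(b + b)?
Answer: -258720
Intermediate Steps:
l(b) = 8*b (l(b) = 4*(2*b) = 8*b)
d = -1056 (d = (19 + 3)*(-8*6) = 22*(-1*48) = 22*(-48) = -1056)
k*d = 245*(-1056) = -258720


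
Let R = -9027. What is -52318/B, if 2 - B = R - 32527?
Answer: -26159/20778 ≈ -1.2590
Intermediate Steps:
B = 41556 (B = 2 - (-9027 - 32527) = 2 - 1*(-41554) = 2 + 41554 = 41556)
-52318/B = -52318/41556 = -52318*1/41556 = -26159/20778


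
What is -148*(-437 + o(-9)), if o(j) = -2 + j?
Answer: 66304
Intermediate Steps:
-148*(-437 + o(-9)) = -148*(-437 + (-2 - 9)) = -148*(-437 - 11) = -148*(-448) = 66304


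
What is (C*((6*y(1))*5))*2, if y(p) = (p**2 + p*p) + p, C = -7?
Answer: -1260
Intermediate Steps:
y(p) = p + 2*p**2 (y(p) = (p**2 + p**2) + p = 2*p**2 + p = p + 2*p**2)
(C*((6*y(1))*5))*2 = -7*6*(1*(1 + 2*1))*5*2 = -7*6*(1*(1 + 2))*5*2 = -7*6*(1*3)*5*2 = -7*6*3*5*2 = -126*5*2 = -7*90*2 = -630*2 = -1260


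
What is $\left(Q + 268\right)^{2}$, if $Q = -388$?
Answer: $14400$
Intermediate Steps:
$\left(Q + 268\right)^{2} = \left(-388 + 268\right)^{2} = \left(-120\right)^{2} = 14400$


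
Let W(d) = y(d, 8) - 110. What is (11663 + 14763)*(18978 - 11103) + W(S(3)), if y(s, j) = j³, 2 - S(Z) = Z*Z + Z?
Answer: 208105152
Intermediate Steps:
S(Z) = 2 - Z - Z² (S(Z) = 2 - (Z*Z + Z) = 2 - (Z² + Z) = 2 - (Z + Z²) = 2 + (-Z - Z²) = 2 - Z - Z²)
W(d) = 402 (W(d) = 8³ - 110 = 512 - 110 = 402)
(11663 + 14763)*(18978 - 11103) + W(S(3)) = (11663 + 14763)*(18978 - 11103) + 402 = 26426*7875 + 402 = 208104750 + 402 = 208105152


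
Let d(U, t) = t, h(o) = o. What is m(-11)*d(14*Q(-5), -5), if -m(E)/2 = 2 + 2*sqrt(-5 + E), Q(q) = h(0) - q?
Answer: 20 + 80*I ≈ 20.0 + 80.0*I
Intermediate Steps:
Q(q) = -q (Q(q) = 0 - q = -q)
m(E) = -4 - 4*sqrt(-5 + E) (m(E) = -2*(2 + 2*sqrt(-5 + E)) = -4 - 4*sqrt(-5 + E))
m(-11)*d(14*Q(-5), -5) = (-4 - 4*sqrt(-5 - 11))*(-5) = (-4 - 16*I)*(-5) = 20 + 80*I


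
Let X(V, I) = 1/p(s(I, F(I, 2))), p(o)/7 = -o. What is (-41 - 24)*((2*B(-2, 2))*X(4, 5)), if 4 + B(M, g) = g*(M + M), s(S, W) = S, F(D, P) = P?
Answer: -312/7 ≈ -44.571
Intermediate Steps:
p(o) = -7*o (p(o) = 7*(-o) = -7*o)
B(M, g) = -4 + 2*M*g (B(M, g) = -4 + g*(M + M) = -4 + g*(2*M) = -4 + 2*M*g)
X(V, I) = -1/(7*I) (X(V, I) = 1/(-7*I) = -1/(7*I))
(-41 - 24)*((2*B(-2, 2))*X(4, 5)) = (-41 - 24)*((2*(-4 + 2*(-2)*2))*(-⅐/5)) = -65*2*(-4 - 8)*(-⅐*⅕) = -65*2*(-12)*(-1)/35 = -(-1560)*(-1)/35 = -65*24/35 = -312/7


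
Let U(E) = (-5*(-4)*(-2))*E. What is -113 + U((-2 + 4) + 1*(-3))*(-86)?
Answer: -3553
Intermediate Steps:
U(E) = -40*E (U(E) = (20*(-2))*E = -40*E)
-113 + U((-2 + 4) + 1*(-3))*(-86) = -113 - 40*((-2 + 4) + 1*(-3))*(-86) = -113 - 40*(2 - 3)*(-86) = -113 - 40*(-1)*(-86) = -113 + 40*(-86) = -113 - 3440 = -3553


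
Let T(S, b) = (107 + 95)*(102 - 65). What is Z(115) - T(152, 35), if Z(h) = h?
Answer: -7359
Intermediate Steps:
T(S, b) = 7474 (T(S, b) = 202*37 = 7474)
Z(115) - T(152, 35) = 115 - 1*7474 = 115 - 7474 = -7359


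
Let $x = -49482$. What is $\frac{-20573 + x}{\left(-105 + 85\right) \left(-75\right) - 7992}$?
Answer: $\frac{70055}{6492} \approx 10.791$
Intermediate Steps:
$\frac{-20573 + x}{\left(-105 + 85\right) \left(-75\right) - 7992} = \frac{-20573 - 49482}{\left(-105 + 85\right) \left(-75\right) - 7992} = - \frac{70055}{\left(-20\right) \left(-75\right) - 7992} = - \frac{70055}{1500 - 7992} = - \frac{70055}{-6492} = \left(-70055\right) \left(- \frac{1}{6492}\right) = \frac{70055}{6492}$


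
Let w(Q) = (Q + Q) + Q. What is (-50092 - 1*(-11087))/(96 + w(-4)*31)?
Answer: 39005/276 ≈ 141.32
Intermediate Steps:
w(Q) = 3*Q (w(Q) = 2*Q + Q = 3*Q)
(-50092 - 1*(-11087))/(96 + w(-4)*31) = (-50092 - 1*(-11087))/(96 + (3*(-4))*31) = (-50092 + 11087)/(96 - 12*31) = -39005/(96 - 372) = -39005/(-276) = -39005*(-1/276) = 39005/276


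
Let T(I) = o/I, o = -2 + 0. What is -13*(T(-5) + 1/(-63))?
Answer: -1573/315 ≈ -4.9937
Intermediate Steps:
o = -2
T(I) = -2/I
-13*(T(-5) + 1/(-63)) = -13*(-2/(-5) + 1/(-63)) = -13*(-2*(-1/5) - 1/63) = -13*(2/5 - 1/63) = -13*121/315 = -1573/315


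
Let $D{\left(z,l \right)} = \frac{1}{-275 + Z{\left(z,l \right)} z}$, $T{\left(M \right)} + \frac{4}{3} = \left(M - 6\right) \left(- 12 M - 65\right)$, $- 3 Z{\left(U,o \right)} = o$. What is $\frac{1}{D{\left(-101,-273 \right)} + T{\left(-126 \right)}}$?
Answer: $- \frac{28398}{5424169459} \approx -5.2355 \cdot 10^{-6}$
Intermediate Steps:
$Z{\left(U,o \right)} = - \frac{o}{3}$
$T{\left(M \right)} = - \frac{4}{3} + \left(-65 - 12 M\right) \left(-6 + M\right)$ ($T{\left(M \right)} = - \frac{4}{3} + \left(M - 6\right) \left(- 12 M - 65\right) = - \frac{4}{3} + \left(-6 + M\right) \left(-65 - 12 M\right) = - \frac{4}{3} + \left(-65 - 12 M\right) \left(-6 + M\right)$)
$D{\left(z,l \right)} = \frac{1}{-275 - \frac{l z}{3}}$ ($D{\left(z,l \right)} = \frac{1}{-275 + - \frac{l}{3} z} = \frac{1}{-275 - \frac{l z}{3}}$)
$\frac{1}{D{\left(-101,-273 \right)} + T{\left(-126 \right)}} = \frac{1}{\frac{3}{-825 - \left(-273\right) \left(-101\right)} + \left(\frac{1166}{3} - 12 \left(-126\right)^{2} + 7 \left(-126\right)\right)} = \frac{1}{\frac{3}{-825 - 27573} - \frac{573016}{3}} = \frac{1}{\frac{3}{-28398} - \frac{573016}{3}} = \frac{1}{3 \left(- \frac{1}{28398}\right) - \frac{573016}{3}} = \frac{1}{- \frac{1}{9466} - \frac{573016}{3}} = \frac{1}{- \frac{5424169459}{28398}} = - \frac{28398}{5424169459}$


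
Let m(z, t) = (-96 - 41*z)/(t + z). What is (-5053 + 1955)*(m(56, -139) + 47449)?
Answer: -12208161582/83 ≈ -1.4709e+8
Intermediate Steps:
m(z, t) = (-96 - 41*z)/(t + z)
(-5053 + 1955)*(m(56, -139) + 47449) = (-5053 + 1955)*((-96 - 41*56)/(-139 + 56) + 47449) = -3098*((-96 - 2296)/(-83) + 47449) = -3098*(-1/83*(-2392) + 47449) = -3098*(2392/83 + 47449) = -3098*3940659/83 = -12208161582/83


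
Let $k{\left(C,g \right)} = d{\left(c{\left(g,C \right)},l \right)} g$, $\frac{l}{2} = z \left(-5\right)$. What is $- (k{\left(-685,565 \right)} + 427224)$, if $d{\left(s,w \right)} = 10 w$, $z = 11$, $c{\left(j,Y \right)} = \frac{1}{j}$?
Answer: $194276$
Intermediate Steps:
$l = -110$ ($l = 2 \cdot 11 \left(-5\right) = 2 \left(-55\right) = -110$)
$k{\left(C,g \right)} = - 1100 g$ ($k{\left(C,g \right)} = 10 \left(-110\right) g = - 1100 g$)
$- (k{\left(-685,565 \right)} + 427224) = - (\left(-1100\right) 565 + 427224) = - (-621500 + 427224) = \left(-1\right) \left(-194276\right) = 194276$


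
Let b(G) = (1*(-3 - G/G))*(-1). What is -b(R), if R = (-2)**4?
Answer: -4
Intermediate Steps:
R = 16
b(G) = 4 (b(G) = (1*(-3 - 1*1))*(-1) = (1*(-3 - 1))*(-1) = (1*(-4))*(-1) = -4*(-1) = 4)
-b(R) = -1*4 = -4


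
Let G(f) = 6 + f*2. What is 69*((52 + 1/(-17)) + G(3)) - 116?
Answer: 73031/17 ≈ 4295.9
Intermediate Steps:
G(f) = 6 + 2*f
69*((52 + 1/(-17)) + G(3)) - 116 = 69*((52 + 1/(-17)) + (6 + 2*3)) - 116 = 69*((52 - 1/17) + (6 + 6)) - 116 = 69*(883/17 + 12) - 116 = 69*(1087/17) - 116 = 75003/17 - 116 = 73031/17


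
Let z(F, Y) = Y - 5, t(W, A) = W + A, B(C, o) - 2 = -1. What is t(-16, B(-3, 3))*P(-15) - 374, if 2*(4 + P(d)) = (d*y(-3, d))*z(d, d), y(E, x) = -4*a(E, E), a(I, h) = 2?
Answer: 17686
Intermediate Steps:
B(C, o) = 1 (B(C, o) = 2 - 1 = 1)
t(W, A) = A + W
z(F, Y) = -5 + Y
y(E, x) = -8 (y(E, x) = -4*2 = -8)
P(d) = -4 - 4*d*(-5 + d) (P(d) = -4 + ((d*(-8))*(-5 + d))/2 = -4 + ((-8*d)*(-5 + d))/2 = -4 + (-8*d*(-5 + d))/2 = -4 - 4*d*(-5 + d))
t(-16, B(-3, 3))*P(-15) - 374 = (1 - 16)*(-4 - 4*(-15)*(-5 - 15)) - 374 = -15*(-4 - 4*(-15)*(-20)) - 374 = -15*(-4 - 1200) - 374 = -15*(-1204) - 374 = 18060 - 374 = 17686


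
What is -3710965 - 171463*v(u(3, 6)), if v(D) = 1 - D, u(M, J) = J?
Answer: -2853650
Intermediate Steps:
-3710965 - 171463*v(u(3, 6)) = -3710965 - 171463*(1 - 1*6) = -3710965 - 171463*(1 - 6) = -3710965 - 171463*(-5) = -3710965 + 857315 = -2853650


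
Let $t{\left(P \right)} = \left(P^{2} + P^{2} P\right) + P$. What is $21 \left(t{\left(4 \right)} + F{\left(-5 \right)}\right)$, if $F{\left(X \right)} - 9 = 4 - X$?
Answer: $2142$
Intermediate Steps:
$F{\left(X \right)} = 13 - X$ ($F{\left(X \right)} = 9 - \left(-4 + X\right) = 13 - X$)
$t{\left(P \right)} = P + P^{2} + P^{3}$ ($t{\left(P \right)} = \left(P^{2} + P^{3}\right) + P = P + P^{2} + P^{3}$)
$21 \left(t{\left(4 \right)} + F{\left(-5 \right)}\right) = 21 \left(4 \left(1 + 4 + 4^{2}\right) + \left(13 - -5\right)\right) = 21 \left(4 \left(1 + 4 + 16\right) + \left(13 + 5\right)\right) = 21 \left(4 \cdot 21 + 18\right) = 21 \left(84 + 18\right) = 21 \cdot 102 = 2142$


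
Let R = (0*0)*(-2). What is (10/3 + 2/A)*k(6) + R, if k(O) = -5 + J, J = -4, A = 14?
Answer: -219/7 ≈ -31.286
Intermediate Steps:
k(O) = -9 (k(O) = -5 - 4 = -9)
R = 0 (R = 0*(-2) = 0)
(10/3 + 2/A)*k(6) + R = (10/3 + 2/14)*(-9) + 0 = (10*(⅓) + 2*(1/14))*(-9) + 0 = (10/3 + ⅐)*(-9) + 0 = (73/21)*(-9) + 0 = -219/7 + 0 = -219/7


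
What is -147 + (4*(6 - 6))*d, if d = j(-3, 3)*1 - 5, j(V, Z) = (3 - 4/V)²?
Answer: -147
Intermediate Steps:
d = 124/9 (d = ((-4 + 3*(-3))²/(-3)²)*1 - 5 = ((-4 - 9)²/9)*1 - 5 = ((⅑)*(-13)²)*1 - 5 = ((⅑)*169)*1 - 5 = (169/9)*1 - 5 = 169/9 - 5 = 124/9 ≈ 13.778)
-147 + (4*(6 - 6))*d = -147 + (4*(6 - 6))*(124/9) = -147 + (4*0)*(124/9) = -147 + 0*(124/9) = -147 + 0 = -147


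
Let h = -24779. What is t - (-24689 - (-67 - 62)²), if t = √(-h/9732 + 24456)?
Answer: 41330 + √579128379243/4866 ≈ 41486.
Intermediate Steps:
t = √579128379243/4866 (t = √(-1*(-24779)/9732 + 24456) = √(24779*(1/9732) + 24456) = √(24779/9732 + 24456) = √(238030571/9732) = √579128379243/4866 ≈ 156.39)
t - (-24689 - (-67 - 62)²) = √579128379243/4866 - (-24689 - (-67 - 62)²) = √579128379243/4866 - (-24689 - 1*(-129)²) = √579128379243/4866 - (-24689 - 1*16641) = √579128379243/4866 - (-24689 - 16641) = √579128379243/4866 - 1*(-41330) = √579128379243/4866 + 41330 = 41330 + √579128379243/4866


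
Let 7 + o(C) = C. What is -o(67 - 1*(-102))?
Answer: -162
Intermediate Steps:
o(C) = -7 + C
-o(67 - 1*(-102)) = -(-7 + (67 - 1*(-102))) = -(-7 + (67 + 102)) = -(-7 + 169) = -1*162 = -162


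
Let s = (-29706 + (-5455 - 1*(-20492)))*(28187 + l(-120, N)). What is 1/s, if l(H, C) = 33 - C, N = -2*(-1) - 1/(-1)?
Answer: -1/413915173 ≈ -2.4160e-9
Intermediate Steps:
N = 3 (N = 2 - 1*(-1) = 2 + 1 = 3)
s = -413915173 (s = (-29706 + (-5455 - 1*(-20492)))*(28187 + (33 - 1*3)) = (-29706 + (-5455 + 20492))*(28187 + (33 - 3)) = (-29706 + 15037)*(28187 + 30) = -14669*28217 = -413915173)
1/s = 1/(-413915173) = -1/413915173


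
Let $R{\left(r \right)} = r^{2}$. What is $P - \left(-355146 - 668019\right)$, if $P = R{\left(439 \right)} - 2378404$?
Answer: $-1162518$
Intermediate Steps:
$P = -2185683$ ($P = 439^{2} - 2378404 = 192721 - 2378404 = -2185683$)
$P - \left(-355146 - 668019\right) = -2185683 - \left(-355146 - 668019\right) = -2185683 - -1023165 = -2185683 + 1023165 = -1162518$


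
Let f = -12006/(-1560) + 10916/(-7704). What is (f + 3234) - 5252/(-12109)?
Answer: 9825360173077/3031851420 ≈ 3240.7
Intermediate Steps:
f = 1572193/250380 (f = -12006*(-1/1560) + 10916*(-1/7704) = 2001/260 - 2729/1926 = 1572193/250380 ≈ 6.2792)
(f + 3234) - 5252/(-12109) = (1572193/250380 + 3234) - 5252/(-12109) = 811301113/250380 - 5252*(-1/12109) = 811301113/250380 + 5252/12109 = 9825360173077/3031851420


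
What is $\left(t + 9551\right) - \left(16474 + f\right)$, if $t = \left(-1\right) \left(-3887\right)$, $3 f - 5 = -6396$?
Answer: $- \frac{2717}{3} \approx -905.67$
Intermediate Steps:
$f = - \frac{6391}{3}$ ($f = \frac{5}{3} + \frac{1}{3} \left(-6396\right) = \frac{5}{3} - 2132 = - \frac{6391}{3} \approx -2130.3$)
$t = 3887$
$\left(t + 9551\right) - \left(16474 + f\right) = \left(3887 + 9551\right) - \frac{43031}{3} = 13438 + \left(-16474 + \frac{6391}{3}\right) = 13438 - \frac{43031}{3} = - \frac{2717}{3}$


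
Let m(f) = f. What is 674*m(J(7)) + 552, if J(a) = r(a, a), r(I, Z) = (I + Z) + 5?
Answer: 13358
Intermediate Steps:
r(I, Z) = 5 + I + Z
J(a) = 5 + 2*a (J(a) = 5 + a + a = 5 + 2*a)
674*m(J(7)) + 552 = 674*(5 + 2*7) + 552 = 674*(5 + 14) + 552 = 674*19 + 552 = 12806 + 552 = 13358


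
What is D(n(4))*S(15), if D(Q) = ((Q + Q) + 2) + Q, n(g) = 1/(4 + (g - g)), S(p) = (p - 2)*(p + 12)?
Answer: 3861/4 ≈ 965.25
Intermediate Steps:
S(p) = (-2 + p)*(12 + p)
n(g) = 1/4 (n(g) = 1/(4 + 0) = 1/4)
D(Q) = 2 + 3*Q (D(Q) = (2*Q + 2) + Q = (2 + 2*Q) + Q = 2 + 3*Q)
D(n(4))*S(15) = (2 + 3*(1/4))*(-24 + 15**2 + 10*15) = (2 + 3/4)*(-24 + 225 + 150) = (11/4)*351 = 3861/4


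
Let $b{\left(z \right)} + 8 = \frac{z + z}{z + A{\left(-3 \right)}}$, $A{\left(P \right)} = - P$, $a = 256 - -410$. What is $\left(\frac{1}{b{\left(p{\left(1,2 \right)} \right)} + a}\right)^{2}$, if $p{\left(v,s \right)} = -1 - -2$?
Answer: $\frac{4}{1734489} \approx 2.3062 \cdot 10^{-6}$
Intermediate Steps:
$p{\left(v,s \right)} = 1$ ($p{\left(v,s \right)} = -1 + 2 = 1$)
$a = 666$ ($a = 256 + 410 = 666$)
$b{\left(z \right)} = -8 + \frac{2 z}{3 + z}$ ($b{\left(z \right)} = -8 + \frac{z + z}{z - -3} = -8 + \frac{2 z}{z + 3} = -8 + \frac{2 z}{3 + z}$)
$\left(\frac{1}{b{\left(p{\left(1,2 \right)} \right)} + a}\right)^{2} = \left(\frac{1}{\frac{6 \left(-4 - 1\right)}{3 + 1} + 666}\right)^{2} = \left(\frac{1}{\frac{6 \left(-4 - 1\right)}{4} + 666}\right)^{2} = \left(\frac{1}{6 \cdot \frac{1}{4} \left(-5\right) + 666}\right)^{2} = \left(\frac{1}{- \frac{15}{2} + 666}\right)^{2} = \left(\frac{1}{\frac{1317}{2}}\right)^{2} = \left(\frac{2}{1317}\right)^{2} = \frac{4}{1734489}$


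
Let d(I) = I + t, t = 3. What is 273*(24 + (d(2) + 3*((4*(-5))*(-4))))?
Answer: 73437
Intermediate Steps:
d(I) = 3 + I (d(I) = I + 3 = 3 + I)
273*(24 + (d(2) + 3*((4*(-5))*(-4)))) = 273*(24 + ((3 + 2) + 3*((4*(-5))*(-4)))) = 273*(24 + (5 + 3*(-20*(-4)))) = 273*(24 + (5 + 3*80)) = 273*(24 + (5 + 240)) = 273*(24 + 245) = 273*269 = 73437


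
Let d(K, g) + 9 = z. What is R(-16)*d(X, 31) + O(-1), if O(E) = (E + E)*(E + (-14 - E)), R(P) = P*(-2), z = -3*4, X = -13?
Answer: -644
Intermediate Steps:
z = -12
d(K, g) = -21 (d(K, g) = -9 - 12 = -21)
R(P) = -2*P
O(E) = -28*E (O(E) = (2*E)*(-14) = -28*E)
R(-16)*d(X, 31) + O(-1) = -2*(-16)*(-21) - 28*(-1) = 32*(-21) + 28 = -672 + 28 = -644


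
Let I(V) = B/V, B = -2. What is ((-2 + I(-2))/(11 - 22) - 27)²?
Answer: 87616/121 ≈ 724.10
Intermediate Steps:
I(V) = -2/V
((-2 + I(-2))/(11 - 22) - 27)² = ((-2 - 2/(-2))/(11 - 22) - 27)² = ((-2 - 2*(-½))/(-11) - 27)² = ((-2 + 1)*(-1/11) - 27)² = (-1*(-1/11) - 27)² = (1/11 - 27)² = (-296/11)² = 87616/121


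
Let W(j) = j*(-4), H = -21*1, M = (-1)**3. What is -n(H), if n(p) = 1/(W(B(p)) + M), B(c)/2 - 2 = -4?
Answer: -1/15 ≈ -0.066667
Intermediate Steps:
B(c) = -4 (B(c) = 4 + 2*(-4) = 4 - 8 = -4)
M = -1
H = -21
W(j) = -4*j
n(p) = 1/15 (n(p) = 1/(-4*(-4) - 1) = 1/(16 - 1) = 1/15)
-n(H) = -1*1/15 = -1/15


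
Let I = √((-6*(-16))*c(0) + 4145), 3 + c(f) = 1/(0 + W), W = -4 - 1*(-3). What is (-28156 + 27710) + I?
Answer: -446 + √3761 ≈ -384.67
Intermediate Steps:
W = -1 (W = -4 + 3 = -1)
c(f) = -4 (c(f) = -3 + 1/(0 - 1) = -3 + 1/(-1) = -3 - 1 = -4)
I = √3761 (I = √(-6*(-16)*(-4) + 4145) = √(96*(-4) + 4145) = √(-384 + 4145) = √3761 ≈ 61.327)
(-28156 + 27710) + I = (-28156 + 27710) + √3761 = -446 + √3761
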